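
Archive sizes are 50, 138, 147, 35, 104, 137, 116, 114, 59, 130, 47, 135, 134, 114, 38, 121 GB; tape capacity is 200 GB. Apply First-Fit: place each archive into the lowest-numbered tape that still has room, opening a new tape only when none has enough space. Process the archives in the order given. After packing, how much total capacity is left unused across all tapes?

581

Put 50 GB in tape 1; 150 GB remain.
Put 138 GB in tape 1; 12 GB remain.
Put 147 GB in tape 2; 53 GB remain.
Put 35 GB in tape 2; 18 GB remain.
Put 104 GB in tape 3; 96 GB remain.
Put 137 GB in tape 4; 63 GB remain.
Put 116 GB in tape 5; 84 GB remain.
Put 114 GB in tape 6; 86 GB remain.
Put 59 GB in tape 3; 37 GB remain.
Put 130 GB in tape 7; 70 GB remain.
Put 47 GB in tape 4; 16 GB remain.
Put 135 GB in tape 8; 65 GB remain.
Put 134 GB in tape 9; 66 GB remain.
Put 114 GB in tape 10; 86 GB remain.
Put 38 GB in tape 5; 46 GB remain.
Put 121 GB in tape 11; 79 GB remain.
11 tapes × 200 GB = 2200 GB; used 1619 GB; unused 581 GB.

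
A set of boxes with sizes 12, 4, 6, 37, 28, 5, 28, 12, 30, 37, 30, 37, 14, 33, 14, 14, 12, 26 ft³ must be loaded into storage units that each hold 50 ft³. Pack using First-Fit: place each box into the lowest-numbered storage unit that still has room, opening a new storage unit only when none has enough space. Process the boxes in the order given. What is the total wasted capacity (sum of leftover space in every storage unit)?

71

Put 12 ft³ in storage unit 1; 38 ft³ remain.
Put 4 ft³ in storage unit 1; 34 ft³ remain.
Put 6 ft³ in storage unit 1; 28 ft³ remain.
Put 37 ft³ in storage unit 2; 13 ft³ remain.
Put 28 ft³ in storage unit 1; 0 ft³ remain.
Put 5 ft³ in storage unit 2; 8 ft³ remain.
Put 28 ft³ in storage unit 3; 22 ft³ remain.
Put 12 ft³ in storage unit 3; 10 ft³ remain.
Put 30 ft³ in storage unit 4; 20 ft³ remain.
Put 37 ft³ in storage unit 5; 13 ft³ remain.
Put 30 ft³ in storage unit 6; 20 ft³ remain.
Put 37 ft³ in storage unit 7; 13 ft³ remain.
Put 14 ft³ in storage unit 4; 6 ft³ remain.
Put 33 ft³ in storage unit 8; 17 ft³ remain.
Put 14 ft³ in storage unit 6; 6 ft³ remain.
Put 14 ft³ in storage unit 8; 3 ft³ remain.
Put 12 ft³ in storage unit 5; 1 ft³ remain.
Put 26 ft³ in storage unit 9; 24 ft³ remain.
9 storage units × 50 ft³ = 450 ft³; used 379 ft³; unused 71 ft³.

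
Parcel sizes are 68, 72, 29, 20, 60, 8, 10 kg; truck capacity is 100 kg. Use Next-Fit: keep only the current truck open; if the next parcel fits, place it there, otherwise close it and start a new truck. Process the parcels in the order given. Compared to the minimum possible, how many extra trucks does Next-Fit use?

1

Next-Fit: [68] [72] [29,20] [60,8,10] → 4 trucks.
Total size 267 kg; any packing needs at least ⌈267/100⌉ = 3 trucks.
An optimal packing achieves that bound: [72,20,8] [68,29] [60,10] → 3 trucks.
Excess: 4 − 3 = 1.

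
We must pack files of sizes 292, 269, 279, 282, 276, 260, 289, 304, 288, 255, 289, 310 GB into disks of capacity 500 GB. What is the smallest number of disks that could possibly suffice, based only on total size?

7

Total size = 292 + 269 + 279 + 282 + 276 + 260 + 289 + 304 + 288 + 255 + 289 + 310 = 3393 GB.
⌈3393 / 500⌉ = 7.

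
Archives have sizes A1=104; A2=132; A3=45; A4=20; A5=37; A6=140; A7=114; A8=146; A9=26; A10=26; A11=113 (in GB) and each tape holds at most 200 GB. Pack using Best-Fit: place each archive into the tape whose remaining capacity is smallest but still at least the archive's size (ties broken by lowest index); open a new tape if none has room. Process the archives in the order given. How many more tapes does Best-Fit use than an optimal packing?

Best-Fit: [104,37] [132,45,20] [140] [114] [146,26,26] [113] → 6 tapes.
6 archives exceed 100 GB (half the capacity), and no two of those can share a tape, so at least 6 tapes are needed.
So 6 is already optimal.

0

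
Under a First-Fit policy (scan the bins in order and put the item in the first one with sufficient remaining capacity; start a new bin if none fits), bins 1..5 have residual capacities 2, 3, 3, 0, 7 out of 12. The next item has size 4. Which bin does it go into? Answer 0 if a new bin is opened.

Bins with room: bin 5 (7).
The first with room is bin 5.

5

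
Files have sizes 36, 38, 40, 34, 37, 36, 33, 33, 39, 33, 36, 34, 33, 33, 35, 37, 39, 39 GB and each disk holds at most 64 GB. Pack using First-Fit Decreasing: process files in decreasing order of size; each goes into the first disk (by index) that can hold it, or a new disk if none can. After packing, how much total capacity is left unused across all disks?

Sorted descending: 40, 39, 39, 39, 38, 37, 37, 36, 36, 36, 35, 34, 34, 33, 33, 33, 33, 33.
disk 1: place 40 GB, 24 GB left
disk 2: place 39 GB, 25 GB left
disk 3: place 39 GB, 25 GB left
disk 4: place 39 GB, 25 GB left
disk 5: place 38 GB, 26 GB left
disk 6: place 37 GB, 27 GB left
disk 7: place 37 GB, 27 GB left
disk 8: place 36 GB, 28 GB left
disk 9: place 36 GB, 28 GB left
disk 10: place 36 GB, 28 GB left
disk 11: place 35 GB, 29 GB left
disk 12: place 34 GB, 30 GB left
disk 13: place 34 GB, 30 GB left
disk 14: place 33 GB, 31 GB left
disk 15: place 33 GB, 31 GB left
disk 16: place 33 GB, 31 GB left
disk 17: place 33 GB, 31 GB left
disk 18: place 33 GB, 31 GB left
18 disks × 64 GB = 1152 GB; used 645 GB; unused 507 GB.

507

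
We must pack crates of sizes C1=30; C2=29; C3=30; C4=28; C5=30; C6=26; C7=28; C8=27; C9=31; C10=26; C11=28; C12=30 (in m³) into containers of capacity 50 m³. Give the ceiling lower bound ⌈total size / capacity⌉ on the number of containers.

Total size = 30 + 29 + 30 + 28 + 30 + 26 + 28 + 27 + 31 + 26 + 28 + 30 = 343 m³.
⌈343 / 50⌉ = 7.

7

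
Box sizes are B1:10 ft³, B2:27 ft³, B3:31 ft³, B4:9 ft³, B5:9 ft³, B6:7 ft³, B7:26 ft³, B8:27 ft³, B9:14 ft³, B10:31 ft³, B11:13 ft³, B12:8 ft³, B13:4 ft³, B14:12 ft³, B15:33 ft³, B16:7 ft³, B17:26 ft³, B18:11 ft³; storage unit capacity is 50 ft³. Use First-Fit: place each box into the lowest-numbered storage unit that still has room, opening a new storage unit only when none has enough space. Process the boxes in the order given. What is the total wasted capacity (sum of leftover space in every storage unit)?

45

Put B1 (10 ft³) in storage unit 1; 40 ft³ remain.
Put B2 (27 ft³) in storage unit 1; 13 ft³ remain.
Put B3 (31 ft³) in storage unit 2; 19 ft³ remain.
Put B4 (9 ft³) in storage unit 1; 4 ft³ remain.
Put B5 (9 ft³) in storage unit 2; 10 ft³ remain.
Put B6 (7 ft³) in storage unit 2; 3 ft³ remain.
Put B7 (26 ft³) in storage unit 3; 24 ft³ remain.
Put B8 (27 ft³) in storage unit 4; 23 ft³ remain.
Put B9 (14 ft³) in storage unit 3; 10 ft³ remain.
Put B10 (31 ft³) in storage unit 5; 19 ft³ remain.
Put B11 (13 ft³) in storage unit 4; 10 ft³ remain.
Put B12 (8 ft³) in storage unit 3; 2 ft³ remain.
Put B13 (4 ft³) in storage unit 1; 0 ft³ remain.
Put B14 (12 ft³) in storage unit 5; 7 ft³ remain.
Put B15 (33 ft³) in storage unit 6; 17 ft³ remain.
Put B16 (7 ft³) in storage unit 4; 3 ft³ remain.
Put B17 (26 ft³) in storage unit 7; 24 ft³ remain.
Put B18 (11 ft³) in storage unit 6; 6 ft³ remain.
7 storage units × 50 ft³ = 350 ft³; used 305 ft³; unused 45 ft³.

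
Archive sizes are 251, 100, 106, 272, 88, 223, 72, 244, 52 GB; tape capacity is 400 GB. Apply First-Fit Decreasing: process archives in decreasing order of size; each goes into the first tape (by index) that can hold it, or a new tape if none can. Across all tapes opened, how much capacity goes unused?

192

Sorted descending: 272, 251, 244, 223, 106, 100, 88, 72, 52.
Put 272 GB in tape 1; 128 GB remain.
Put 251 GB in tape 2; 149 GB remain.
Put 244 GB in tape 3; 156 GB remain.
Put 223 GB in tape 4; 177 GB remain.
Put 106 GB in tape 1; 22 GB remain.
Put 100 GB in tape 2; 49 GB remain.
Put 88 GB in tape 3; 68 GB remain.
Put 72 GB in tape 4; 105 GB remain.
Put 52 GB in tape 3; 16 GB remain.
4 tapes × 400 GB = 1600 GB; used 1408 GB; unused 192 GB.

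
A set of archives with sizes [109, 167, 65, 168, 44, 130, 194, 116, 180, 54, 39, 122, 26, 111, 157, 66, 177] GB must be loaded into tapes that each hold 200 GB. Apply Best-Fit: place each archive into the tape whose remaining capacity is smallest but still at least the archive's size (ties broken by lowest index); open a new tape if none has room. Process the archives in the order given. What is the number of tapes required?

11 tapes

109 GB → tape 1 (remaining 91 GB)
167 GB → tape 2 (remaining 33 GB)
65 GB → tape 1 (remaining 26 GB)
168 GB → tape 3 (remaining 32 GB)
44 GB → tape 4 (remaining 156 GB)
130 GB → tape 4 (remaining 26 GB)
194 GB → tape 5 (remaining 6 GB)
116 GB → tape 6 (remaining 84 GB)
180 GB → tape 7 (remaining 20 GB)
54 GB → tape 6 (remaining 30 GB)
39 GB → tape 8 (remaining 161 GB)
122 GB → tape 8 (remaining 39 GB)
26 GB → tape 1 (remaining 0 GB)
111 GB → tape 9 (remaining 89 GB)
157 GB → tape 10 (remaining 43 GB)
66 GB → tape 9 (remaining 23 GB)
177 GB → tape 11 (remaining 23 GB)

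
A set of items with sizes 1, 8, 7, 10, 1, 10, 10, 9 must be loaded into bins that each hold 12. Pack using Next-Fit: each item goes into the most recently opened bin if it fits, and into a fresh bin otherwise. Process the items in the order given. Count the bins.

bin 1: place 1, 11 left
bin 1: place 8, 3 left
bin 2: place 7, 5 left
bin 3: place 10, 2 left
bin 3: place 1, 1 left
bin 4: place 10, 2 left
bin 5: place 10, 2 left
bin 6: place 9, 3 left
Final bins: [1,8] [7] [10,1] [10] [10] [9].

6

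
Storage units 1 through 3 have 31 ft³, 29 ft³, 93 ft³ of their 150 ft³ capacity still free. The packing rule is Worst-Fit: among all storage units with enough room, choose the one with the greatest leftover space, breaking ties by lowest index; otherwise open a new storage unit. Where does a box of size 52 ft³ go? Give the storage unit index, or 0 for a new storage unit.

3

Storage units with room: storage unit 3 (93 ft³).
Most room is storage unit 3 with 93 ft³ free.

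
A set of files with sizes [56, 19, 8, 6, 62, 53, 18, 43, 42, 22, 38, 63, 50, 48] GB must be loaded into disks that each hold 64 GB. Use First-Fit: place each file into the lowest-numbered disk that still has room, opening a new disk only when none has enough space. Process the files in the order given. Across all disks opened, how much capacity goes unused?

112

56 GB → disk 1 (remaining 8 GB)
19 GB → disk 2 (remaining 45 GB)
8 GB → disk 1 (remaining 0 GB)
6 GB → disk 2 (remaining 39 GB)
62 GB → disk 3 (remaining 2 GB)
53 GB → disk 4 (remaining 11 GB)
18 GB → disk 2 (remaining 21 GB)
43 GB → disk 5 (remaining 21 GB)
42 GB → disk 6 (remaining 22 GB)
22 GB → disk 6 (remaining 0 GB)
38 GB → disk 7 (remaining 26 GB)
63 GB → disk 8 (remaining 1 GB)
50 GB → disk 9 (remaining 14 GB)
48 GB → disk 10 (remaining 16 GB)
10 disks × 64 GB = 640 GB; used 528 GB; unused 112 GB.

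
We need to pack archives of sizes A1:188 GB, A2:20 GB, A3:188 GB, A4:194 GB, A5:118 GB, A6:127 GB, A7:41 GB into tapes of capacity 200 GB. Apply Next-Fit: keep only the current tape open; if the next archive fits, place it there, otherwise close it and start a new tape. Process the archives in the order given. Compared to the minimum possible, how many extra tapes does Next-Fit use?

1

Next-Fit: [188] [20] [188] [194] [118] [127,41] → 6 tapes.
Total size 876 GB; any packing needs at least ⌈876/200⌉ = 5 tapes.
An optimal packing achieves that bound: [194] [188] [188] [127,41,20] [118] → 5 tapes.
Excess: 6 − 5 = 1.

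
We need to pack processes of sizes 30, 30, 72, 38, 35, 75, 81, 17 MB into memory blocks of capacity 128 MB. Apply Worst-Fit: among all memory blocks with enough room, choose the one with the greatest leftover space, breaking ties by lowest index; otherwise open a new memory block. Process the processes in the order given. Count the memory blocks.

4 memory blocks

Put 30 MB in memory block 1; 98 MB remain.
Put 30 MB in memory block 1; 68 MB remain.
Put 72 MB in memory block 2; 56 MB remain.
Put 38 MB in memory block 1; 30 MB remain.
Put 35 MB in memory block 2; 21 MB remain.
Put 75 MB in memory block 3; 53 MB remain.
Put 81 MB in memory block 4; 47 MB remain.
Put 17 MB in memory block 3; 36 MB remain.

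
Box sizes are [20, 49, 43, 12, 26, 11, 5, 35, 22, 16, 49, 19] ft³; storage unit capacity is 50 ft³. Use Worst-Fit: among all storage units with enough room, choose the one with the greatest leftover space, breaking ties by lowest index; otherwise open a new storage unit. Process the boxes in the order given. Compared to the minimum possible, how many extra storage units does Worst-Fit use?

1

Worst-Fit: [20,12,5] [49] [43] [26,11] [35] [22,16] [49] [19] → 8 storage units.
Total size 307 ft³; any packing needs at least ⌈307/50⌉ = 7 storage units.
An optimal packing achieves that bound: [49] [49] [43,5] [35,12] [26,22] [20,19,11] [16] → 7 storage units.
Excess: 8 − 7 = 1.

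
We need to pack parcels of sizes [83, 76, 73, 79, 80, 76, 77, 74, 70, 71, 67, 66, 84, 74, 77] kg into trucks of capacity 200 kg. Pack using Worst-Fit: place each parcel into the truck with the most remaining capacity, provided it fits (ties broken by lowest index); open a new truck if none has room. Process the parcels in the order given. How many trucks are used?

Put 83 kg in truck 1; 117 kg remain.
Put 76 kg in truck 1; 41 kg remain.
Put 73 kg in truck 2; 127 kg remain.
Put 79 kg in truck 2; 48 kg remain.
Put 80 kg in truck 3; 120 kg remain.
Put 76 kg in truck 3; 44 kg remain.
Put 77 kg in truck 4; 123 kg remain.
Put 74 kg in truck 4; 49 kg remain.
Put 70 kg in truck 5; 130 kg remain.
Put 71 kg in truck 5; 59 kg remain.
Put 67 kg in truck 6; 133 kg remain.
Put 66 kg in truck 6; 67 kg remain.
Put 84 kg in truck 7; 116 kg remain.
Put 74 kg in truck 7; 42 kg remain.
Put 77 kg in truck 8; 123 kg remain.

8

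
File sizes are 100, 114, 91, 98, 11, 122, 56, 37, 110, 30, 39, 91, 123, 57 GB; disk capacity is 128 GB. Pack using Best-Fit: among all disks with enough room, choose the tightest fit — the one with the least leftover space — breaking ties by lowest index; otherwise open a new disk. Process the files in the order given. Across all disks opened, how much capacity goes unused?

disk 1: place 100 GB, 28 GB left
disk 2: place 114 GB, 14 GB left
disk 3: place 91 GB, 37 GB left
disk 4: place 98 GB, 30 GB left
disk 2: place 11 GB, 3 GB left
disk 5: place 122 GB, 6 GB left
disk 6: place 56 GB, 72 GB left
disk 3: place 37 GB, 0 GB left
disk 7: place 110 GB, 18 GB left
disk 4: place 30 GB, 0 GB left
disk 6: place 39 GB, 33 GB left
disk 8: place 91 GB, 37 GB left
disk 9: place 123 GB, 5 GB left
disk 10: place 57 GB, 71 GB left
10 disks × 128 GB = 1280 GB; used 1079 GB; unused 201 GB.

201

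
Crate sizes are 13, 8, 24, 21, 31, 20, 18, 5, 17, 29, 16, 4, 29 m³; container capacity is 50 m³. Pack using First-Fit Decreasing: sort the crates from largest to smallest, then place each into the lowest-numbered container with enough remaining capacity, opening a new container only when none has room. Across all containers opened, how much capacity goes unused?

Sorted descending: 31, 29, 29, 24, 21, 20, 18, 17, 16, 13, 8, 5, 4.
container 1: place 31 m³, 19 m³ left
container 2: place 29 m³, 21 m³ left
container 3: place 29 m³, 21 m³ left
container 4: place 24 m³, 26 m³ left
container 2: place 21 m³, 0 m³ left
container 3: place 20 m³, 1 m³ left
container 1: place 18 m³, 1 m³ left
container 4: place 17 m³, 9 m³ left
container 5: place 16 m³, 34 m³ left
container 5: place 13 m³, 21 m³ left
container 4: place 8 m³, 1 m³ left
container 5: place 5 m³, 16 m³ left
container 5: place 4 m³, 12 m³ left
5 containers × 50 m³ = 250 m³; used 235 m³; unused 15 m³.

15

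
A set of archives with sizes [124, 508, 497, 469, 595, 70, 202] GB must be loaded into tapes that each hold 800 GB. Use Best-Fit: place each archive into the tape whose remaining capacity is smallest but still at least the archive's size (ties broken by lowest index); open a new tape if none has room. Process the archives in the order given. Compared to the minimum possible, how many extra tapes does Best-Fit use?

Best-Fit: [124,508,70] [497] [469] [595,202] → 4 tapes.
Total size 2465 GB; any packing needs at least ⌈2465/800⌉ = 4 tapes.
So 4 is already optimal.

0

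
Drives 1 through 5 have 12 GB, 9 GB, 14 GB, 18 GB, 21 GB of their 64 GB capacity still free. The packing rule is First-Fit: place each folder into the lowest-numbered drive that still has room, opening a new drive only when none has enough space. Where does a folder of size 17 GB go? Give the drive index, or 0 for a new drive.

4

Drives with room: drive 4 (18 GB), drive 5 (21 GB).
The first with room is drive 4.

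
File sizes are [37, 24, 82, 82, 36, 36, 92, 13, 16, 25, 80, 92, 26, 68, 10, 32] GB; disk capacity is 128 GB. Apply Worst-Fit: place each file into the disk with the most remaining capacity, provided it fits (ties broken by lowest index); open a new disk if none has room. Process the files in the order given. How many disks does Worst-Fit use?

7

37 GB → disk 1 (remaining 91 GB)
24 GB → disk 1 (remaining 67 GB)
82 GB → disk 2 (remaining 46 GB)
82 GB → disk 3 (remaining 46 GB)
36 GB → disk 1 (remaining 31 GB)
36 GB → disk 2 (remaining 10 GB)
92 GB → disk 4 (remaining 36 GB)
13 GB → disk 3 (remaining 33 GB)
16 GB → disk 4 (remaining 20 GB)
25 GB → disk 3 (remaining 8 GB)
80 GB → disk 5 (remaining 48 GB)
92 GB → disk 6 (remaining 36 GB)
26 GB → disk 5 (remaining 22 GB)
68 GB → disk 7 (remaining 60 GB)
10 GB → disk 7 (remaining 50 GB)
32 GB → disk 7 (remaining 18 GB)
Final disks: [37,24,36] [82,36] [82,13,25] [92,16] [80,26] [92] [68,10,32].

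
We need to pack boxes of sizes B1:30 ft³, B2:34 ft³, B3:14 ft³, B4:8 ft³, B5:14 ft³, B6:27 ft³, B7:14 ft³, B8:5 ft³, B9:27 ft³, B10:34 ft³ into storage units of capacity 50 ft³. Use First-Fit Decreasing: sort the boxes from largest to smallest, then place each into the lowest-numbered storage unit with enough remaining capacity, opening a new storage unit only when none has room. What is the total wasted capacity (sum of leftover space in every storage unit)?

Sorted descending: 34, 34, 30, 27, 27, 14, 14, 14, 8, 5.
Put 34 ft³ in storage unit 1; 16 ft³ remain.
Put 34 ft³ in storage unit 2; 16 ft³ remain.
Put 30 ft³ in storage unit 3; 20 ft³ remain.
Put 27 ft³ in storage unit 4; 23 ft³ remain.
Put 27 ft³ in storage unit 5; 23 ft³ remain.
Put 14 ft³ in storage unit 1; 2 ft³ remain.
Put 14 ft³ in storage unit 2; 2 ft³ remain.
Put 14 ft³ in storage unit 3; 6 ft³ remain.
Put 8 ft³ in storage unit 4; 15 ft³ remain.
Put 5 ft³ in storage unit 3; 1 ft³ remain.
5 storage units × 50 ft³ = 250 ft³; used 207 ft³; unused 43 ft³.

43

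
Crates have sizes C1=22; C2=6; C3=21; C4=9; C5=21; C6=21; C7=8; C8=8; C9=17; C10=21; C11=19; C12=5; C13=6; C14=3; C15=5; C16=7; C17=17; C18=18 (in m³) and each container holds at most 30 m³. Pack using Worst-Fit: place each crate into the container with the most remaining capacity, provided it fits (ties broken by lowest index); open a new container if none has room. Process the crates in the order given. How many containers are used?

container 1: place C1 (22 m³), 8 m³ left
container 1: place C2 (6 m³), 2 m³ left
container 2: place C3 (21 m³), 9 m³ left
container 2: place C4 (9 m³), 0 m³ left
container 3: place C5 (21 m³), 9 m³ left
container 4: place C6 (21 m³), 9 m³ left
container 3: place C7 (8 m³), 1 m³ left
container 4: place C8 (8 m³), 1 m³ left
container 5: place C9 (17 m³), 13 m³ left
container 6: place C10 (21 m³), 9 m³ left
container 7: place C11 (19 m³), 11 m³ left
container 5: place C12 (5 m³), 8 m³ left
container 7: place C13 (6 m³), 5 m³ left
container 6: place C14 (3 m³), 6 m³ left
container 5: place C15 (5 m³), 3 m³ left
container 8: place C16 (7 m³), 23 m³ left
container 8: place C17 (17 m³), 6 m³ left
container 9: place C18 (18 m³), 12 m³ left

9 containers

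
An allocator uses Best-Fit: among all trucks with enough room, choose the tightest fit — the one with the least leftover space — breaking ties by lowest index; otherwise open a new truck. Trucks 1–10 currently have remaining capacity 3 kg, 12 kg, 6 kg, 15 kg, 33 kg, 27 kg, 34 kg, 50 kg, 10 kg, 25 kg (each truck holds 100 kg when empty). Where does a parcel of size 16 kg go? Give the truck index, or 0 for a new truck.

Trucks with room: truck 5 (33 kg), truck 6 (27 kg), truck 7 (34 kg), truck 8 (50 kg), truck 10 (25 kg).
Tightest fit is truck 10 with 25 kg free.

10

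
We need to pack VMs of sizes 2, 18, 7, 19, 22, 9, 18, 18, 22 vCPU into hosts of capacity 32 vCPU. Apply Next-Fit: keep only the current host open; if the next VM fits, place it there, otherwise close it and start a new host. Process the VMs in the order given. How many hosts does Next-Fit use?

host 1: place 2 vCPU, 30 vCPU left
host 1: place 18 vCPU, 12 vCPU left
host 1: place 7 vCPU, 5 vCPU left
host 2: place 19 vCPU, 13 vCPU left
host 3: place 22 vCPU, 10 vCPU left
host 3: place 9 vCPU, 1 vCPU left
host 4: place 18 vCPU, 14 vCPU left
host 5: place 18 vCPU, 14 vCPU left
host 6: place 22 vCPU, 10 vCPU left
Final hosts: [2,18,7] [19] [22,9] [18] [18] [22].

6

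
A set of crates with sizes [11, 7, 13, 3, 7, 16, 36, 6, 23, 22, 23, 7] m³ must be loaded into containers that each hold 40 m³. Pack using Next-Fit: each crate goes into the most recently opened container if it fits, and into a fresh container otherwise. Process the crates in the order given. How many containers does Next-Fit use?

6

Put 11 m³ in container 1; 29 m³ remain.
Put 7 m³ in container 1; 22 m³ remain.
Put 13 m³ in container 1; 9 m³ remain.
Put 3 m³ in container 1; 6 m³ remain.
Put 7 m³ in container 2; 33 m³ remain.
Put 16 m³ in container 2; 17 m³ remain.
Put 36 m³ in container 3; 4 m³ remain.
Put 6 m³ in container 4; 34 m³ remain.
Put 23 m³ in container 4; 11 m³ remain.
Put 22 m³ in container 5; 18 m³ remain.
Put 23 m³ in container 6; 17 m³ remain.
Put 7 m³ in container 6; 10 m³ remain.
Final containers: [11,7,13,3] [7,16] [36] [6,23] [22] [23,7].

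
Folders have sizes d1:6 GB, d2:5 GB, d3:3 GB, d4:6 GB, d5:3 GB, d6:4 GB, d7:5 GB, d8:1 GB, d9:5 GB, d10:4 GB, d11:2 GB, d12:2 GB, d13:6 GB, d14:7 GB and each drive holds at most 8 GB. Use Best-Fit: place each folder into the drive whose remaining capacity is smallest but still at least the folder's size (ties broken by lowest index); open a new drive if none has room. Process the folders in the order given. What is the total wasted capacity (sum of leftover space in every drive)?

13

d1 (6 GB) → drive 1 (remaining 2 GB)
d2 (5 GB) → drive 2 (remaining 3 GB)
d3 (3 GB) → drive 2 (remaining 0 GB)
d4 (6 GB) → drive 3 (remaining 2 GB)
d5 (3 GB) → drive 4 (remaining 5 GB)
d6 (4 GB) → drive 4 (remaining 1 GB)
d7 (5 GB) → drive 5 (remaining 3 GB)
d8 (1 GB) → drive 4 (remaining 0 GB)
d9 (5 GB) → drive 6 (remaining 3 GB)
d10 (4 GB) → drive 7 (remaining 4 GB)
d11 (2 GB) → drive 1 (remaining 0 GB)
d12 (2 GB) → drive 3 (remaining 0 GB)
d13 (6 GB) → drive 8 (remaining 2 GB)
d14 (7 GB) → drive 9 (remaining 1 GB)
9 drives × 8 GB = 72 GB; used 59 GB; unused 13 GB.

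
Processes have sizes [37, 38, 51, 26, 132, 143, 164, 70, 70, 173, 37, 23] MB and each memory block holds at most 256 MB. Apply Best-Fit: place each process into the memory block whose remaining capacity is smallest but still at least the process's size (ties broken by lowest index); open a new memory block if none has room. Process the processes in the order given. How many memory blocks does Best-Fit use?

memory block 1: place 37 MB, 219 MB left
memory block 1: place 38 MB, 181 MB left
memory block 1: place 51 MB, 130 MB left
memory block 1: place 26 MB, 104 MB left
memory block 2: place 132 MB, 124 MB left
memory block 3: place 143 MB, 113 MB left
memory block 4: place 164 MB, 92 MB left
memory block 4: place 70 MB, 22 MB left
memory block 1: place 70 MB, 34 MB left
memory block 5: place 173 MB, 83 MB left
memory block 5: place 37 MB, 46 MB left
memory block 1: place 23 MB, 11 MB left
Final memory blocks: [37,38,51,26,70,23] [132] [143] [164,70] [173,37].

5 memory blocks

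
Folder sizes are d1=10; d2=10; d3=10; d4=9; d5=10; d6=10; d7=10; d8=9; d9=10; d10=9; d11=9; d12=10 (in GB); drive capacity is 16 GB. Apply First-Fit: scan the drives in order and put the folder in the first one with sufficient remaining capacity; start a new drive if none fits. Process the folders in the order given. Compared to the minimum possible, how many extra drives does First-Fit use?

First-Fit: [10] [10] [10] [9] [10] [10] [10] [9] [10] [9] [9] [10] → 12 drives.
12 folders exceed 8 GB (half the capacity), and no two of those can share a drive, so at least 12 drives are needed.
So 12 is already optimal.

0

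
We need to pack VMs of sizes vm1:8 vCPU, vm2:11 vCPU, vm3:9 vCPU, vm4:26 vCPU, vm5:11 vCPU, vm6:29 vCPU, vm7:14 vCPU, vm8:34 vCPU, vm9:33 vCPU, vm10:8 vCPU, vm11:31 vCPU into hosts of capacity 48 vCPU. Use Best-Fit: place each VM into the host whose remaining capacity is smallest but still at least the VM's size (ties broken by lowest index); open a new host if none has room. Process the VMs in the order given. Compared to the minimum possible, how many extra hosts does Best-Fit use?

Best-Fit: [8,11,9,11,8] [26] [29,14] [34] [33] [31] → 6 hosts.
Total size 214 vCPU; any packing needs at least ⌈214/48⌉ = 5 hosts.
An optimal packing achieves that bound: [34,14] [33,11] [31,11] [29,9,8] [26,8] → 5 hosts.
Excess: 6 − 5 = 1.

1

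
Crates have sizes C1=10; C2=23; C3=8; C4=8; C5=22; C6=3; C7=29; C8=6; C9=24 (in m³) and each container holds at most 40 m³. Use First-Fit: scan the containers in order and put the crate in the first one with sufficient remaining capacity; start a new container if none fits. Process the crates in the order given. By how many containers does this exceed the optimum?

First-Fit: [10,23,3] [8,8,22] [29,6] [24] → 4 containers.
Total size 133 m³; any packing needs at least ⌈133/40⌉ = 4 containers.
So 4 is already optimal.

0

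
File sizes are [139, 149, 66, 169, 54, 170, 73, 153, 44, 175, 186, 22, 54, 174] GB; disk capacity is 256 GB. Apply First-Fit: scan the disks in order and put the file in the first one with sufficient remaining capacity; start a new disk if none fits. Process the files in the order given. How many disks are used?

disk 1: place 139 GB, 117 GB left
disk 2: place 149 GB, 107 GB left
disk 1: place 66 GB, 51 GB left
disk 3: place 169 GB, 87 GB left
disk 2: place 54 GB, 53 GB left
disk 4: place 170 GB, 86 GB left
disk 3: place 73 GB, 14 GB left
disk 5: place 153 GB, 103 GB left
disk 1: place 44 GB, 7 GB left
disk 6: place 175 GB, 81 GB left
disk 7: place 186 GB, 70 GB left
disk 2: place 22 GB, 31 GB left
disk 4: place 54 GB, 32 GB left
disk 8: place 174 GB, 82 GB left
Final disks: [139,66,44] [149,54,22] [169,73] [170,54] [153] [175] [186] [174].

8 disks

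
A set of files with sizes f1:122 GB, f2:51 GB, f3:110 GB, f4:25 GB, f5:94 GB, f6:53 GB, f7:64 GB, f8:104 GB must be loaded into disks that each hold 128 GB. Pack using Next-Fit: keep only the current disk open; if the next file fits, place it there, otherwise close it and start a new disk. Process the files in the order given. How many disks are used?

Put f1 (122 GB) in disk 1; 6 GB remain.
Put f2 (51 GB) in disk 2; 77 GB remain.
Put f3 (110 GB) in disk 3; 18 GB remain.
Put f4 (25 GB) in disk 4; 103 GB remain.
Put f5 (94 GB) in disk 4; 9 GB remain.
Put f6 (53 GB) in disk 5; 75 GB remain.
Put f7 (64 GB) in disk 5; 11 GB remain.
Put f8 (104 GB) in disk 6; 24 GB remain.
Final disks: [122] [51] [110] [25,94] [53,64] [104].

6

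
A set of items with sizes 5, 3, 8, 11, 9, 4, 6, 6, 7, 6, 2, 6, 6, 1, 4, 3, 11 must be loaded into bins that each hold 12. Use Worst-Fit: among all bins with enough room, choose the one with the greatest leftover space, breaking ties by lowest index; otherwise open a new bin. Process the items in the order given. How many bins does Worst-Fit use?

9

bin 1: place 5, 7 left
bin 1: place 3, 4 left
bin 2: place 8, 4 left
bin 3: place 11, 1 left
bin 4: place 9, 3 left
bin 1: place 4, 0 left
bin 5: place 6, 6 left
bin 5: place 6, 0 left
bin 6: place 7, 5 left
bin 7: place 6, 6 left
bin 7: place 2, 4 left
bin 8: place 6, 6 left
bin 8: place 6, 0 left
bin 6: place 1, 4 left
bin 2: place 4, 0 left
bin 6: place 3, 1 left
bin 9: place 11, 1 left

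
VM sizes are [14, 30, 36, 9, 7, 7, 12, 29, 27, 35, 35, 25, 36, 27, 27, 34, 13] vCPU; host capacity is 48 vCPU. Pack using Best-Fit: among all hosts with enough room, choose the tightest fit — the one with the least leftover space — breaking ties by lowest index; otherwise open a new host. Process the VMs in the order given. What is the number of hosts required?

12

host 1: place 14 vCPU, 34 vCPU left
host 1: place 30 vCPU, 4 vCPU left
host 2: place 36 vCPU, 12 vCPU left
host 2: place 9 vCPU, 3 vCPU left
host 3: place 7 vCPU, 41 vCPU left
host 3: place 7 vCPU, 34 vCPU left
host 3: place 12 vCPU, 22 vCPU left
host 4: place 29 vCPU, 19 vCPU left
host 5: place 27 vCPU, 21 vCPU left
host 6: place 35 vCPU, 13 vCPU left
host 7: place 35 vCPU, 13 vCPU left
host 8: place 25 vCPU, 23 vCPU left
host 9: place 36 vCPU, 12 vCPU left
host 10: place 27 vCPU, 21 vCPU left
host 11: place 27 vCPU, 21 vCPU left
host 12: place 34 vCPU, 14 vCPU left
host 6: place 13 vCPU, 0 vCPU left
Final hosts: [14,30] [36,9] [7,7,12] [29] [27] [35,13] [35] [25] [36] [27] [27] [34].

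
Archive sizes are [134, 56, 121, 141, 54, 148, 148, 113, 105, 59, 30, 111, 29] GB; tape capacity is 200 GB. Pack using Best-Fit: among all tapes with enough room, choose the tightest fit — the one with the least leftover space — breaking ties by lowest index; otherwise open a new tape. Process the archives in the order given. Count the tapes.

8

134 GB → tape 1 (remaining 66 GB)
56 GB → tape 1 (remaining 10 GB)
121 GB → tape 2 (remaining 79 GB)
141 GB → tape 3 (remaining 59 GB)
54 GB → tape 3 (remaining 5 GB)
148 GB → tape 4 (remaining 52 GB)
148 GB → tape 5 (remaining 52 GB)
113 GB → tape 6 (remaining 87 GB)
105 GB → tape 7 (remaining 95 GB)
59 GB → tape 2 (remaining 20 GB)
30 GB → tape 4 (remaining 22 GB)
111 GB → tape 8 (remaining 89 GB)
29 GB → tape 5 (remaining 23 GB)
Final tapes: [134,56] [121,59] [141,54] [148,30] [148,29] [113] [105] [111].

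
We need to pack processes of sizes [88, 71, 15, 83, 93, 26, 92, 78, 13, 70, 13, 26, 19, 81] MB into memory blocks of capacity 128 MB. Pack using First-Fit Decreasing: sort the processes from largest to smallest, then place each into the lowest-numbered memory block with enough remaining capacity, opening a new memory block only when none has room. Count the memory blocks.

Sorted descending: 93, 92, 88, 83, 81, 78, 71, 70, 26, 26, 19, 15, 13, 13.
Put 93 MB in memory block 1; 35 MB remain.
Put 92 MB in memory block 2; 36 MB remain.
Put 88 MB in memory block 3; 40 MB remain.
Put 83 MB in memory block 4; 45 MB remain.
Put 81 MB in memory block 5; 47 MB remain.
Put 78 MB in memory block 6; 50 MB remain.
Put 71 MB in memory block 7; 57 MB remain.
Put 70 MB in memory block 8; 58 MB remain.
Put 26 MB in memory block 1; 9 MB remain.
Put 26 MB in memory block 2; 10 MB remain.
Put 19 MB in memory block 3; 21 MB remain.
Put 15 MB in memory block 3; 6 MB remain.
Put 13 MB in memory block 4; 32 MB remain.
Put 13 MB in memory block 4; 19 MB remain.
Final memory blocks: [93,26] [92,26] [88,19,15] [83,13,13] [81] [78] [71] [70].

8 memory blocks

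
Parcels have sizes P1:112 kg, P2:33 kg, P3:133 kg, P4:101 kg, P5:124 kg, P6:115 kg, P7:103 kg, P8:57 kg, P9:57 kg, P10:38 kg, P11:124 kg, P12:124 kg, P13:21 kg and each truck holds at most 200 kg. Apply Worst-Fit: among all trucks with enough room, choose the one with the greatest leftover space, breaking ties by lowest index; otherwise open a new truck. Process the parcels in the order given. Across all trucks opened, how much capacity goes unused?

truck 1: place P1 (112 kg), 88 kg left
truck 1: place P2 (33 kg), 55 kg left
truck 2: place P3 (133 kg), 67 kg left
truck 3: place P4 (101 kg), 99 kg left
truck 4: place P5 (124 kg), 76 kg left
truck 5: place P6 (115 kg), 85 kg left
truck 6: place P7 (103 kg), 97 kg left
truck 3: place P8 (57 kg), 42 kg left
truck 6: place P9 (57 kg), 40 kg left
truck 5: place P10 (38 kg), 47 kg left
truck 7: place P11 (124 kg), 76 kg left
truck 8: place P12 (124 kg), 76 kg left
truck 4: place P13 (21 kg), 55 kg left
8 trucks × 200 kg = 1600 kg; used 1142 kg; unused 458 kg.

458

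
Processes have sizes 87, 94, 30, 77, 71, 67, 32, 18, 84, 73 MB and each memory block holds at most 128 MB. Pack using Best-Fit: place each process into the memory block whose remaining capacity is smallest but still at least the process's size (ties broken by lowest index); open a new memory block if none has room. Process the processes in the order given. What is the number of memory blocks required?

7

memory block 1: place 87 MB, 41 MB left
memory block 2: place 94 MB, 34 MB left
memory block 2: place 30 MB, 4 MB left
memory block 3: place 77 MB, 51 MB left
memory block 4: place 71 MB, 57 MB left
memory block 5: place 67 MB, 61 MB left
memory block 1: place 32 MB, 9 MB left
memory block 3: place 18 MB, 33 MB left
memory block 6: place 84 MB, 44 MB left
memory block 7: place 73 MB, 55 MB left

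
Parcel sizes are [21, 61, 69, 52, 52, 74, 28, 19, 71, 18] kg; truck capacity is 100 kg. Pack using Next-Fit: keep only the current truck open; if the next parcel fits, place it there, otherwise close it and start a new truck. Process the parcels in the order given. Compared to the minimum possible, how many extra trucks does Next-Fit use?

1

Next-Fit: [21,61] [69] [52] [52] [74] [28,19] [71,18] → 7 trucks.
6 parcels exceed 50 kg (half the capacity), and no two of those can share a truck, so at least 6 trucks are needed.
An optimal packing achieves that bound: [74,21] [71,28] [69,19] [61,18] [52] [52] → 6 trucks.
Excess: 7 − 6 = 1.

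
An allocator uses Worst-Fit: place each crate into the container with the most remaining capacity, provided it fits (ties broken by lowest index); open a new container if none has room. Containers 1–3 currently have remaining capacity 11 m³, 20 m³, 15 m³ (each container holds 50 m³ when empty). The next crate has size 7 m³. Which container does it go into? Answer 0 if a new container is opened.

Containers with room: container 1 (11 m³), container 2 (20 m³), container 3 (15 m³).
Most room is container 2 with 20 m³ free.

2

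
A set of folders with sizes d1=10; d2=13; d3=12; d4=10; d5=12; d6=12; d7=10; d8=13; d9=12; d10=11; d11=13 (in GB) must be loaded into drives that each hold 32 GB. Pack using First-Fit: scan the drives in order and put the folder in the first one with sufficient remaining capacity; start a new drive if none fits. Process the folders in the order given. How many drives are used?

d1 (10 GB) → drive 1 (remaining 22 GB)
d2 (13 GB) → drive 1 (remaining 9 GB)
d3 (12 GB) → drive 2 (remaining 20 GB)
d4 (10 GB) → drive 2 (remaining 10 GB)
d5 (12 GB) → drive 3 (remaining 20 GB)
d6 (12 GB) → drive 3 (remaining 8 GB)
d7 (10 GB) → drive 2 (remaining 0 GB)
d8 (13 GB) → drive 4 (remaining 19 GB)
d9 (12 GB) → drive 4 (remaining 7 GB)
d10 (11 GB) → drive 5 (remaining 21 GB)
d11 (13 GB) → drive 5 (remaining 8 GB)

5 drives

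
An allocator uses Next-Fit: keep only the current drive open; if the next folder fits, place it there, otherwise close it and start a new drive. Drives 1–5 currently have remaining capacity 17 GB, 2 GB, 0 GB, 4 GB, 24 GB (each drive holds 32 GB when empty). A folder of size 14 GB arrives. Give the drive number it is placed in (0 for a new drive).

Next-Fit only looks at drive 5, which has 24 GB free.
14 GB fits there.

5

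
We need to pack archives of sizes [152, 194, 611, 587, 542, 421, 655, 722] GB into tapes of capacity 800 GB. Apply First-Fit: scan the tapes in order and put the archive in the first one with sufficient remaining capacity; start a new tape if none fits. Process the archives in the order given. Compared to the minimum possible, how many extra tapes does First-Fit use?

First-Fit: [152,194,421] [611] [587] [542] [655] [722] → 6 tapes.
6 archives exceed 400 GB (half the capacity), and no two of those can share a tape, so at least 6 tapes are needed.
So 6 is already optimal.

0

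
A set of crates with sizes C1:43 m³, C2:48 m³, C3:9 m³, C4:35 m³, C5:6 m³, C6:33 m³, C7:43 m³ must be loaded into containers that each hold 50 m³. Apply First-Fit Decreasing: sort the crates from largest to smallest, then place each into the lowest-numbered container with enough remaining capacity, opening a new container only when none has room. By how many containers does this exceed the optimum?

First-Fit Decreasing: [48] [43,6] [43] [35,9] [33] → 5 containers.
Total size 217 m³; any packing needs at least ⌈217/50⌉ = 5 containers.
So 5 is already optimal.

0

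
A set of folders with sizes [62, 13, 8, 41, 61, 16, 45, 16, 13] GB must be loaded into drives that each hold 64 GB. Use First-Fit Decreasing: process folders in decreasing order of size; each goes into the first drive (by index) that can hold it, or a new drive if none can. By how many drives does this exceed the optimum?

0

First-Fit Decreasing: [62] [61] [45,16] [41,16] [13,13,8] → 5 drives.
Total size 275 GB; any packing needs at least ⌈275/64⌉ = 5 drives.
So 5 is already optimal.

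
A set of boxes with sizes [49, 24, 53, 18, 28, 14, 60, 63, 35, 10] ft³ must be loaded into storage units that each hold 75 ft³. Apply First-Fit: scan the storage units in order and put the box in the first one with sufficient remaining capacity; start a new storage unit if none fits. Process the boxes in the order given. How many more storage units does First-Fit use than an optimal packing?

First-Fit: [49,24] [53,18] [28,14,10] [60] [63] [35] → 6 storage units.
Total size 354 ft³; any packing needs at least ⌈354/75⌉ = 5 storage units.
An optimal packing achieves that bound: [63,10] [60,14] [53,18] [49,24] [35,28] → 5 storage units.
Excess: 6 − 5 = 1.

1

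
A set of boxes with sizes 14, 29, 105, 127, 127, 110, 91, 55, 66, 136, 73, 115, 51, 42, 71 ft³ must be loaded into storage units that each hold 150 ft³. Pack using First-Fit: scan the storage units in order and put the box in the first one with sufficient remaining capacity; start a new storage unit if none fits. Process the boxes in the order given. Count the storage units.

storage unit 1: place 14 ft³, 136 ft³ left
storage unit 1: place 29 ft³, 107 ft³ left
storage unit 1: place 105 ft³, 2 ft³ left
storage unit 2: place 127 ft³, 23 ft³ left
storage unit 3: place 127 ft³, 23 ft³ left
storage unit 4: place 110 ft³, 40 ft³ left
storage unit 5: place 91 ft³, 59 ft³ left
storage unit 5: place 55 ft³, 4 ft³ left
storage unit 6: place 66 ft³, 84 ft³ left
storage unit 7: place 136 ft³, 14 ft³ left
storage unit 6: place 73 ft³, 11 ft³ left
storage unit 8: place 115 ft³, 35 ft³ left
storage unit 9: place 51 ft³, 99 ft³ left
storage unit 9: place 42 ft³, 57 ft³ left
storage unit 10: place 71 ft³, 79 ft³ left
Final storage units: [14,29,105] [127] [127] [110] [91,55] [66,73] [136] [115] [51,42] [71].

10 storage units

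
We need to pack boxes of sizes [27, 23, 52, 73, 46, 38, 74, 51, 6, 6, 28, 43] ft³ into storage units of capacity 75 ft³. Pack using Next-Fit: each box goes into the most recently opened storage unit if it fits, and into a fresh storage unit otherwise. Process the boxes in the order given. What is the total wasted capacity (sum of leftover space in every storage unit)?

27 ft³ → storage unit 1 (remaining 48 ft³)
23 ft³ → storage unit 1 (remaining 25 ft³)
52 ft³ → storage unit 2 (remaining 23 ft³)
73 ft³ → storage unit 3 (remaining 2 ft³)
46 ft³ → storage unit 4 (remaining 29 ft³)
38 ft³ → storage unit 5 (remaining 37 ft³)
74 ft³ → storage unit 6 (remaining 1 ft³)
51 ft³ → storage unit 7 (remaining 24 ft³)
6 ft³ → storage unit 7 (remaining 18 ft³)
6 ft³ → storage unit 7 (remaining 12 ft³)
28 ft³ → storage unit 8 (remaining 47 ft³)
43 ft³ → storage unit 8 (remaining 4 ft³)
8 storage units × 75 ft³ = 600 ft³; used 467 ft³; unused 133 ft³.

133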